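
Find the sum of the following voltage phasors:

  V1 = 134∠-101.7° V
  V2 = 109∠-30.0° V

Step 1 — Convert each phasor to rectangular form:
  V1 = 134·(cos(-101.7°) + j·sin(-101.7°)) = -27.17 - j131.2 V
  V2 = 109·(cos(-30.0°) + j·sin(-30.0°)) = 94.4 - j54.5 V
Step 2 — Sum components: V_total = 67.22 - j185.7 V.
Step 3 — Convert to polar: |V_total| = 197.5 V, ∠V_total = -70.1°.

V_total = 197.5∠-70.1° V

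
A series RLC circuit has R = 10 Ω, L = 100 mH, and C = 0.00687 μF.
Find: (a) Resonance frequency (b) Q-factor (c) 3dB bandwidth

Step 1 — Resonance: ω₀ = 1/√(LC) = 1/√(0.1·6.87e-09) = 3.815e+04 rad/s.
Step 2 — f₀ = ω₀/(2π) = 6072 Hz.
Step 3 — Series Q: Q = ω₀L/R = 3.815e+04·0.1/10 = 381.5.
Step 4 — Bandwidth: Δω = ω₀/Q = 100 rad/s; BW = Δω/(2π) = 15.92 Hz.

(a) f₀ = 6072 Hz  (b) Q = 381.5  (c) BW = 15.92 Hz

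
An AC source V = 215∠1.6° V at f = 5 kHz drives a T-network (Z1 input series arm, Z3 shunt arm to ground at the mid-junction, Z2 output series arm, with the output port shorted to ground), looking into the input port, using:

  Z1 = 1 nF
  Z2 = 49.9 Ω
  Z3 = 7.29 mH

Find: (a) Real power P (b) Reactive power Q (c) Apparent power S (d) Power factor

Step 1 — Angular frequency: ω = 2π·f = 2π·5000 = 3.142e+04 rad/s.
Step 2 — Component impedances:
  Z1: Z = 1/(jωC) = -j/(ω·C) = 0 - j3.183e+04 Ω
  Z2: Z = R = 49.9 Ω
  Z3: Z = jωL = j·3.142e+04·0.00729 = 0 + j229 Ω
Step 3 — With the output port shorted to ground, the output series arm Z2 runs from the junction to ground; the shunt arm Z3 also runs from the junction to ground. They appear in parallel: Z3 || Z2 = 47.64 + j10.38 Ω.
Step 4 — Series with input arm Z1: Z_in = Z1 + (Z3 || Z2) = 47.64 - j3.182e+04 Ω = 3.182e+04∠-89.9° Ω.
Step 5 — Source phasor: V = 215∠1.6° V = 214.9 + j6.003 V.
Step 6 — Current: I = V / Z = -0.0001785 + j0.006754 A = 0.006757∠91.5° A.
Step 7 — Complex power: S = V·I* = 0.002175 - j1.453 VA.
Step 8 — Real power: P = Re(S) = 0.002175 W.
Step 9 — Reactive power: Q = Im(S) = -1.453 VAR.
Step 10 — Apparent power: |S| = 1.453 VA.
Step 11 — Power factor: PF = P/|S| = 0.001497 (leading).

(a) P = 0.002175 W  (b) Q = -1.453 VAR  (c) S = 1.453 VA  (d) PF = 0.001497 (leading)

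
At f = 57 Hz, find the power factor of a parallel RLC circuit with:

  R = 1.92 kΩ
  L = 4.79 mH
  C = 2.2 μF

Step 1 — Angular frequency: ω = 2π·f = 2π·57 = 358.1 rad/s.
Step 2 — Component impedances:
  R: Z = R = 1920 Ω
  L: Z = jωL = j·358.1·0.00479 = 0 + j1.715 Ω
  C: Z = 1/(jωC) = -j/(ω·C) = 0 - j1269 Ω
Step 3 — Parallel combination: 1/Z_total = 1/R + 1/L + 1/C; Z_total = 0.001537 + j1.718 Ω = 1.718∠89.9° Ω.
Step 4 — Power factor: PF = cos(φ) = Re(Z)/|Z| = 0.0015369/1.7178 = 0.0008947.
Step 5 — Type: Im(Z) = 1.718 ⇒ lagging (phase φ = 89.9°).

PF = 0.0008947 (lagging, φ = 89.9°)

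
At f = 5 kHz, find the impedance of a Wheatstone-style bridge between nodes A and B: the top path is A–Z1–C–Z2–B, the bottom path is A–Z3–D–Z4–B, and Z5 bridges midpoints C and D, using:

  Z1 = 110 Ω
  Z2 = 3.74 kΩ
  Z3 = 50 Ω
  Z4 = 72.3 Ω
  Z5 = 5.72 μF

Step 1 — Angular frequency: ω = 2π·f = 2π·5000 = 3.142e+04 rad/s.
Step 2 — Component impedances:
  Z1: Z = R = 110 Ω
  Z2: Z = R = 3740 Ω
  Z3: Z = R = 50 Ω
  Z4: Z = R = 72.3 Ω
  Z5: Z = 1/(jωC) = -j/(ω·C) = 0 - j5.565 Ω
Step 3 — Bridge requires nodal analysis (the Z5 bridge couples midpoints C and D, so the two paths cannot be reduced to a simple series/parallel combination). Setting node B to ground and injecting 1 A at node A, the 3-node admittance system at A, C, D solves to V_A = Z_AB = 105.3 - j0.4789 Ω = 105.3∠-0.3° Ω.

Z = 105.3 - j0.4789 Ω = 105.3∠-0.3° Ω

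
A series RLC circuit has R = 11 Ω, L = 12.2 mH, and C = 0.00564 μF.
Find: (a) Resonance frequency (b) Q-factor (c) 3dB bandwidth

Step 1 — Resonance condition Im(Z)=0 gives ω₀ = 1/√(LC).
Step 2 — ω₀ = 1/√(0.0122·5.64e-09) = 1.206e+05 rad/s.
Step 3 — f₀ = ω₀/(2π) = 1.919e+04 Hz.
Step 4 — Series Q: Q = ω₀L/R = 1.206e+05·0.0122/11 = 133.7.
Step 5 — 3dB bandwidth: Δω = ω₀/Q = 901.6 rad/s; BW = Δω/(2π) = 143.5 Hz.

(a) f₀ = 1.919e+04 Hz  (b) Q = 133.7  (c) BW = 143.5 Hz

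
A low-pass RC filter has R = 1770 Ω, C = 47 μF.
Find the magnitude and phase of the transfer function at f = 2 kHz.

Step 1 — Angular frequency: ω = 2π·2000 = 1.257e+04 rad/s.
Step 2 — Transfer function: H(jω) = 1/(1 + jωRC).
Step 3 — Denominator: 1 + jωRC = 1 + j·1.257e+04·1770·4.7e-05 = 1 + j1045.
Step 4 — H = 9.15e-07 - j0.0009566.
Step 5 — Magnitude: |H| = 0.0009566 (-60.4 dB); phase: φ = -89.9°.

|H| = 0.0009566 (-60.4 dB), φ = -89.9°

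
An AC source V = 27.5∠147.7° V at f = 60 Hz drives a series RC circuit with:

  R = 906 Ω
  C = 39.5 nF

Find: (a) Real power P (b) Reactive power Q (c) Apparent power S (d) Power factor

Step 1 — Angular frequency: ω = 2π·f = 2π·60 = 377 rad/s.
Step 2 — Component impedances:
  R: Z = R = 906 Ω
  C: Z = 1/(jωC) = -j/(ω·C) = 0 - j6.715e+04 Ω
Step 3 — Series combination: Z_total = R + C = 906 - j6.715e+04 Ω = 6.716e+04∠-89.2° Ω.
Step 4 — Source phasor: V = 27.5∠147.7° V = -23.24 + j14.69 V.
Step 5 — Current: I = V / Z = -0.0002235 - j0.0003431 A = 0.0004095∠-123.1° A.
Step 6 — Complex power: S = V·I* = 0.0001519 - j0.01126 VA.
Step 7 — Real power: P = Re(S) = 0.0001519 W.
Step 8 — Reactive power: Q = Im(S) = -0.01126 VAR.
Step 9 — Apparent power: |S| = 0.01126 VA.
Step 10 — Power factor: PF = P/|S| = 0.01349 (leading).

(a) P = 0.0001519 W  (b) Q = -0.01126 VAR  (c) S = 0.01126 VA  (d) PF = 0.01349 (leading)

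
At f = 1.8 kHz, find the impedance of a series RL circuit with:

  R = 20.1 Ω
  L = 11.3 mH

Step 1 — Angular frequency: ω = 2π·f = 2π·1800 = 1.131e+04 rad/s.
Step 2 — Component impedances:
  R: Z = R = 20.1 Ω
  L: Z = jωL = j·1.131e+04·0.0113 = 0 + j127.8 Ω
Step 3 — Series combination: Z_total = R + L = 20.1 + j127.8 Ω = 129.4∠81.1° Ω.

Z = 20.1 + j127.8 Ω = 129.4∠81.1° Ω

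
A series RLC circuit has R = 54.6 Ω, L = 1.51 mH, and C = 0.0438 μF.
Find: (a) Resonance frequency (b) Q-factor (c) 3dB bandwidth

Step 1 — Resonance: ω₀ = 1/√(LC) = 1/√(0.00151·4.38e-08) = 1.23e+05 rad/s.
Step 2 — f₀ = ω₀/(2π) = 1.957e+04 Hz.
Step 3 — Series Q: Q = ω₀L/R = 1.23e+05·0.00151/54.6 = 3.401.
Step 4 — Bandwidth: Δω = ω₀/Q = 3.616e+04 rad/s; BW = Δω/(2π) = 5755 Hz.

(a) f₀ = 1.957e+04 Hz  (b) Q = 3.401  (c) BW = 5755 Hz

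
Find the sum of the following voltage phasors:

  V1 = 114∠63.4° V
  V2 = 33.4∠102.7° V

Step 1 — Convert each phasor to rectangular form:
  V1 = 114·(cos(63.4°) + j·sin(63.4°)) = 51.04 + j101.9 V
  V2 = 33.4·(cos(102.7°) + j·sin(102.7°)) = -7.343 + j32.58 V
Step 2 — Sum components: V_total = 43.7 + j134.5 V.
Step 3 — Convert to polar: |V_total| = 141.4 V, ∠V_total = 72.0°.

V_total = 141.4∠72.0° V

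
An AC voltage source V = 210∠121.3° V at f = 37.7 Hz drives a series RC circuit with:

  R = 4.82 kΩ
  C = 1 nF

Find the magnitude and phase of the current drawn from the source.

Step 1 — Angular frequency: ω = 2π·f = 2π·37.7 = 236.9 rad/s.
Step 2 — Component impedances:
  R: Z = R = 4820 Ω
  C: Z = 1/(jωC) = -j/(ω·C) = 0 - j4.222e+06 Ω
Step 3 — Series combination: Z_total = R + C = 4820 - j4.222e+06 Ω = 4.222e+06∠-89.9° Ω.
Step 4 — Source phasor: V = 210∠121.3° V = -109.1 + j179.4 V.
Step 5 — Ohm's law: I = V / Z_total = (-109.1 + j179.4) / (4820 - j4.222e+06) = -4.253e-05 - j2.579e-05 A.
Step 6 — Convert to polar: |I| = 4.974e-05 A, ∠I = -148.8°.

I = 4.974e-05∠-148.8° A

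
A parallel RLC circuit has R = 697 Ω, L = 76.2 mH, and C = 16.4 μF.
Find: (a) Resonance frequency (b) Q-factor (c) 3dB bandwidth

Step 1 — Resonance: ω₀ = 1/√(LC) = 1/√(0.0762·1.64e-05) = 894.5 rad/s.
Step 2 — f₀ = ω₀/(2π) = 142.4 Hz.
Step 3 — Parallel Q: Q = R/(ω₀L) = 697/(894.5·0.0762) = 10.23.
Step 4 — Bandwidth: Δω = ω₀/Q = 87.48 rad/s; BW = Δω/(2π) = 13.92 Hz.

(a) f₀ = 142.4 Hz  (b) Q = 10.23  (c) BW = 13.92 Hz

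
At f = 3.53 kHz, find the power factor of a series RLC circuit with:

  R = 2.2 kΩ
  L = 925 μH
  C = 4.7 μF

Step 1 — Angular frequency: ω = 2π·f = 2π·3530 = 2.218e+04 rad/s.
Step 2 — Component impedances:
  R: Z = R = 2200 Ω
  L: Z = jωL = j·2.218e+04·0.000925 = 0 + j20.52 Ω
  C: Z = 1/(jωC) = -j/(ω·C) = 0 - j9.593 Ω
Step 3 — Series combination: Z_total = R + L + C = 2200 + j10.92 Ω = 2200∠0.3° Ω.
Step 4 — Power factor: PF = cos(φ) = Re(Z)/|Z| = 2200/2200 = 1.
Step 5 — Type: Im(Z) = 10.92 ⇒ lagging (phase φ = 0.3°).

PF = 1 (lagging, φ = 0.3°)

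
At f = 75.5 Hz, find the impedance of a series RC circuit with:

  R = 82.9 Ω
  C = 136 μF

Step 1 — Angular frequency: ω = 2π·f = 2π·75.5 = 474.4 rad/s.
Step 2 — Component impedances:
  R: Z = R = 82.9 Ω
  C: Z = 1/(jωC) = -j/(ω·C) = 0 - j15.5 Ω
Step 3 — Series combination: Z_total = R + C = 82.9 - j15.5 Ω = 84.34∠-10.6° Ω.

Z = 82.9 - j15.5 Ω = 84.34∠-10.6° Ω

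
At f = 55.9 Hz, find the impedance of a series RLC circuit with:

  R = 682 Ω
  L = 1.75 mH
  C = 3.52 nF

Step 1 — Angular frequency: ω = 2π·f = 2π·55.9 = 351.2 rad/s.
Step 2 — Component impedances:
  R: Z = R = 682 Ω
  L: Z = jωL = j·351.2·0.00175 = 0 + j0.6147 Ω
  C: Z = 1/(jωC) = -j/(ω·C) = 0 - j8.088e+05 Ω
Step 3 — Series combination: Z_total = R + L + C = 682 - j8.088e+05 Ω = 8.088e+05∠-90.0° Ω.

Z = 682 - j8.088e+05 Ω = 8.088e+05∠-90.0° Ω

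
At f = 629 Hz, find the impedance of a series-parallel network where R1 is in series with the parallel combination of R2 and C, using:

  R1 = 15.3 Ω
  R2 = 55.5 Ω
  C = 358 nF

Step 1 — Angular frequency: ω = 2π·f = 2π·629 = 3952 rad/s.
Step 2 — Component impedances:
  R1: Z = R = 15.3 Ω
  R2: Z = R = 55.5 Ω
  C: Z = 1/(jωC) = -j/(ω·C) = 0 - j706.8 Ω
Step 3 — Parallel branch: R2 || C = 1/(1/R2 + 1/C) = 55.16 - j4.331 Ω.
Step 4 — Series with R1: Z_total = R1 + (R2 || C) = 70.46 - j4.331 Ω = 70.59∠-3.5° Ω.

Z = 70.46 - j4.331 Ω = 70.59∠-3.5° Ω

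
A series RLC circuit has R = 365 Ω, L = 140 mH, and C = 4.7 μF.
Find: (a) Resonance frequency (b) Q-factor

Step 1 — Resonance condition Im(Z)=0 gives ω₀ = 1/√(LC).
Step 2 — ω₀ = 1/√(0.14·4.7e-06) = 1233 rad/s.
Step 3 — f₀ = ω₀/(2π) = 196.2 Hz.
Step 4 — Series Q: Q = ω₀L/R = 1233·0.14/365 = 0.4728.

(a) f₀ = 196.2 Hz  (b) Q = 0.4728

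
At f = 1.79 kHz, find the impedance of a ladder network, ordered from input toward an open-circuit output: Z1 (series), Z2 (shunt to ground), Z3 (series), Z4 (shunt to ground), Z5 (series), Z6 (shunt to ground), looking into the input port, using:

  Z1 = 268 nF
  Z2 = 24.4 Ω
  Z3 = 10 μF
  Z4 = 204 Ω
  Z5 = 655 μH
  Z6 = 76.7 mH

Step 1 — Angular frequency: ω = 2π·f = 2π·1790 = 1.125e+04 rad/s.
Step 2 — Component impedances:
  Z1: Z = 1/(jωC) = -j/(ω·C) = 0 - j331.8 Ω
  Z2: Z = R = 24.4 Ω
  Z3: Z = 1/(jωC) = -j/(ω·C) = 0 - j8.891 Ω
  Z4: Z = R = 204 Ω
  Z5: Z = jωL = j·1.125e+04·0.000655 = 0 + j7.367 Ω
  Z6: Z = jωL = j·1.125e+04·0.0767 = 0 + j862.6 Ω
Step 3 — Ladder network (open output): work backward from the far end, alternating series and parallel combinations. Z_in = 21.74 - j331.3 Ω = 332∠-86.2° Ω.

Z = 21.74 - j331.3 Ω = 332∠-86.2° Ω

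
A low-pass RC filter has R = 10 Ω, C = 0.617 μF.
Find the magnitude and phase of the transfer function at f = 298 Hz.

Step 1 — Angular frequency: ω = 2π·298 = 1872 rad/s.
Step 2 — Transfer function: H(jω) = 1/(1 + jωRC).
Step 3 — Denominator: 1 + jωRC = 1 + j·1872·10·6.17e-07 = 1 + j0.01155.
Step 4 — H = 0.9999 - j0.01155.
Step 5 — Magnitude: |H| = 0.9999 (-0.0 dB); phase: φ = -0.7°.

|H| = 0.9999 (-0.0 dB), φ = -0.7°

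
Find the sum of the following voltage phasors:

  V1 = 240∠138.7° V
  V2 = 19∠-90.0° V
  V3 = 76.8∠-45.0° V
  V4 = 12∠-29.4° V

Step 1 — Convert each phasor to rectangular form:
  V1 = 240·(cos(138.7°) + j·sin(138.7°)) = -180.3 + j158.4 V
  V2 = 19·(cos(-90.0°) + j·sin(-90.0°)) = 0 - j19 V
  V3 = 76.8·(cos(-45.0°) + j·sin(-45.0°)) = 54.31 - j54.31 V
  V4 = 12·(cos(-29.4°) + j·sin(-29.4°)) = 10.45 - j5.891 V
Step 2 — Sum components: V_total = -115.5 + j79.2 V.
Step 3 — Convert to polar: |V_total| = 140.1 V, ∠V_total = 145.6°.

V_total = 140.1∠145.6° V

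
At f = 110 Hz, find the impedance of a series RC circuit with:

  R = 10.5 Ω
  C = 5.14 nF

Step 1 — Angular frequency: ω = 2π·f = 2π·110 = 691.2 rad/s.
Step 2 — Component impedances:
  R: Z = R = 10.5 Ω
  C: Z = 1/(jωC) = -j/(ω·C) = 0 - j2.815e+05 Ω
Step 3 — Series combination: Z_total = R + C = 10.5 - j2.815e+05 Ω = 2.815e+05∠-90.0° Ω.

Z = 10.5 - j2.815e+05 Ω = 2.815e+05∠-90.0° Ω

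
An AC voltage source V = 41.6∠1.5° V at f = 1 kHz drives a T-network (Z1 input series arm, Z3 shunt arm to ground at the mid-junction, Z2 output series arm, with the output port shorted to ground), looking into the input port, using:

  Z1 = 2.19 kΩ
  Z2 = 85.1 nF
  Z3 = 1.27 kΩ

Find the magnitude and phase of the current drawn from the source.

Step 1 — Angular frequency: ω = 2π·f = 2π·1000 = 6283 rad/s.
Step 2 — Component impedances:
  Z1: Z = R = 2190 Ω
  Z2: Z = 1/(jωC) = -j/(ω·C) = 0 - j1870 Ω
  Z3: Z = R = 1270 Ω
Step 3 — With the output port shorted to ground, the output series arm Z2 runs from the junction to ground; the shunt arm Z3 also runs from the junction to ground. They appear in parallel: Z3 || Z2 = 869.2 - j590.2 Ω.
Step 4 — Series with input arm Z1: Z_in = Z1 + (Z3 || Z2) = 3059 - j590.2 Ω = 3116∠-10.9° Ω.
Step 5 — Source phasor: V = 41.6∠1.5° V = 41.59 + j1.089 V.
Step 6 — Ohm's law: I = V / Z_total = (41.59 + j1.089) / (3059 - j590.2) = 0.01304 + j0.002872 A.
Step 7 — Convert to polar: |I| = 0.01335 A, ∠I = 12.4°.

I = 0.01335∠12.4° A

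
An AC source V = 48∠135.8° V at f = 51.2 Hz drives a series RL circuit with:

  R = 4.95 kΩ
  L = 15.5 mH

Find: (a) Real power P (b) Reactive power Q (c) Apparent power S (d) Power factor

Step 1 — Angular frequency: ω = 2π·f = 2π·51.2 = 321.7 rad/s.
Step 2 — Component impedances:
  R: Z = R = 4950 Ω
  L: Z = jωL = j·321.7·0.0155 = 0 + j4.986 Ω
Step 3 — Series combination: Z_total = R + L = 4950 + j4.986 Ω = 4950∠0.1° Ω.
Step 4 — Source phasor: V = 48∠135.8° V = -34.41 + j33.46 V.
Step 5 — Current: I = V / Z = -0.006945 + j0.006767 A = 0.009697∠135.7° A.
Step 6 — Complex power: S = V·I* = 0.4655 + j0.0004689 VA.
Step 7 — Real power: P = Re(S) = 0.4655 W.
Step 8 — Reactive power: Q = Im(S) = 0.0004689 VAR.
Step 9 — Apparent power: |S| = 0.4655 VA.
Step 10 — Power factor: PF = P/|S| = 1 (lagging).

(a) P = 0.4655 W  (b) Q = 0.0004689 VAR  (c) S = 0.4655 VA  (d) PF = 1 (lagging)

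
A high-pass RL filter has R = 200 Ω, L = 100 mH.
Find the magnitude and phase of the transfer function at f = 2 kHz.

Step 1 — Angular frequency: ω = 2π·2000 = 1.257e+04 rad/s.
Step 2 — Transfer function: H(jω) = jωL/(R + jωL).
Step 3 — Numerator jωL = j·1257; denominator R + jωL = 200 + j1257.
Step 4 — H = 0.9753 + j0.1552.
Step 5 — Magnitude: |H| = 0.9876 (-0.1 dB); phase: φ = 9.0°.

|H| = 0.9876 (-0.1 dB), φ = 9.0°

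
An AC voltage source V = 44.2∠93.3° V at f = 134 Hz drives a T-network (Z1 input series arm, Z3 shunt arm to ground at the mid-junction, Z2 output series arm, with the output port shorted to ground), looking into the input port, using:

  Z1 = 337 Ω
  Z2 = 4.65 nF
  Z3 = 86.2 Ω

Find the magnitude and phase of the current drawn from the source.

Step 1 — Angular frequency: ω = 2π·f = 2π·134 = 841.9 rad/s.
Step 2 — Component impedances:
  Z1: Z = R = 337 Ω
  Z2: Z = 1/(jωC) = -j/(ω·C) = 0 - j2.554e+05 Ω
  Z3: Z = R = 86.2 Ω
Step 3 — With the output port shorted to ground, the output series arm Z2 runs from the junction to ground; the shunt arm Z3 also runs from the junction to ground. They appear in parallel: Z3 || Z2 = 86.2 - j0.02909 Ω.
Step 4 — Series with input arm Z1: Z_in = Z1 + (Z3 || Z2) = 423.2 - j0.02909 Ω = 423.2∠-0.0° Ω.
Step 5 — Source phasor: V = 44.2∠93.3° V = -2.544 + j44.13 V.
Step 6 — Ohm's law: I = V / Z_total = (-2.544 + j44.13) / (423.2 - j0.02909) = -0.006019 + j0.1043 A.
Step 7 — Convert to polar: |I| = 0.1044 A, ∠I = 93.3°.

I = 0.1044∠93.3° A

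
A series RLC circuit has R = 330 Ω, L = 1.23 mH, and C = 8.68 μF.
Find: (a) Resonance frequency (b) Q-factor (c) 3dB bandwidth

Step 1 — Resonance: ω₀ = 1/√(LC) = 1/√(0.00123·8.68e-06) = 9678 rad/s.
Step 2 — f₀ = ω₀/(2π) = 1540 Hz.
Step 3 — Series Q: Q = ω₀L/R = 9678·0.00123/330 = 0.03607.
Step 4 — Bandwidth: Δω = ω₀/Q = 2.683e+05 rad/s; BW = Δω/(2π) = 4.27e+04 Hz.

(a) f₀ = 1540 Hz  (b) Q = 0.03607  (c) BW = 4.27e+04 Hz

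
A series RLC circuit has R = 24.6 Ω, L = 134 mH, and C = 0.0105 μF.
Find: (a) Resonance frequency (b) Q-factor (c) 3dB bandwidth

Step 1 — Resonance: ω₀ = 1/√(LC) = 1/√(0.134·1.05e-08) = 2.666e+04 rad/s.
Step 2 — f₀ = ω₀/(2π) = 4243 Hz.
Step 3 — Series Q: Q = ω₀L/R = 2.666e+04·0.134/24.6 = 145.2.
Step 4 — Bandwidth: Δω = ω₀/Q = 183.6 rad/s; BW = Δω/(2π) = 29.22 Hz.

(a) f₀ = 4243 Hz  (b) Q = 145.2  (c) BW = 29.22 Hz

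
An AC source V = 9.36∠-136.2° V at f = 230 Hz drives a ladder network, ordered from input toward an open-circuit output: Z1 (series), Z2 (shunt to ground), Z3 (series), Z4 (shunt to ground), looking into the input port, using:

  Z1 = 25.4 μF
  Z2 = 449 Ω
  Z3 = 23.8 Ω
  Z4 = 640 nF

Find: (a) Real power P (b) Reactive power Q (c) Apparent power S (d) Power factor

Step 1 — Angular frequency: ω = 2π·f = 2π·230 = 1445 rad/s.
Step 2 — Component impedances:
  Z1: Z = 1/(jωC) = -j/(ω·C) = 0 - j27.24 Ω
  Z2: Z = R = 449 Ω
  Z3: Z = R = 23.8 Ω
  Z4: Z = 1/(jωC) = -j/(ω·C) = 0 - j1081 Ω
Step 3 — Ladder network (open output): work backward from the far end, alternating series and parallel combinations. Z_in = 380.6 - j183.8 Ω = 422.6∠-25.8° Ω.
Step 4 — Source phasor: V = 9.36∠-136.2° V = -6.756 - j6.478 V.
Step 5 — Current: I = V / Z = -0.007729 - j0.02076 A = 0.02215∠-110.4° A.
Step 6 — Complex power: S = V·I* = 0.1867 - j0.09015 VA.
Step 7 — Real power: P = Re(S) = 0.1867 W.
Step 8 — Reactive power: Q = Im(S) = -0.09015 VAR.
Step 9 — Apparent power: |S| = 0.2073 VA.
Step 10 — Power factor: PF = P/|S| = 0.9005 (leading).

(a) P = 0.1867 W  (b) Q = -0.09015 VAR  (c) S = 0.2073 VA  (d) PF = 0.9005 (leading)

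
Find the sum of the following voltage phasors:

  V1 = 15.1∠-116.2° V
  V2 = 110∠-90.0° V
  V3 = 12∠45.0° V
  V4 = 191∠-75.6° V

Step 1 — Convert each phasor to rectangular form:
  V1 = 15.1·(cos(-116.2°) + j·sin(-116.2°)) = -6.667 - j13.55 V
  V2 = 110·(cos(-90.0°) + j·sin(-90.0°)) = 0 - j110 V
  V3 = 12·(cos(45.0°) + j·sin(45.0°)) = 8.485 + j8.485 V
  V4 = 191·(cos(-75.6°) + j·sin(-75.6°)) = 47.5 - j185 V
Step 2 — Sum components: V_total = 49.32 - j300.1 V.
Step 3 — Convert to polar: |V_total| = 304.1 V, ∠V_total = -80.7°.

V_total = 304.1∠-80.7° V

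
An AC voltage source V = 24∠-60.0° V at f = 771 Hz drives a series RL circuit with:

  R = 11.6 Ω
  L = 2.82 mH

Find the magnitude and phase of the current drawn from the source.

Step 1 — Angular frequency: ω = 2π·f = 2π·771 = 4844 rad/s.
Step 2 — Component impedances:
  R: Z = R = 11.6 Ω
  L: Z = jωL = j·4844·0.00282 = 0 + j13.66 Ω
Step 3 — Series combination: Z_total = R + L = 11.6 + j13.66 Ω = 17.92∠49.7° Ω.
Step 4 — Source phasor: V = 24∠-60.0° V = 12 - j20.78 V.
Step 5 — Ohm's law: I = V / Z_total = (12 - j20.78) / (11.6 + j13.66) = -0.4506 - j1.261 A.
Step 6 — Convert to polar: |I| = 1.339 A, ∠I = -109.7°.

I = 1.339∠-109.7° A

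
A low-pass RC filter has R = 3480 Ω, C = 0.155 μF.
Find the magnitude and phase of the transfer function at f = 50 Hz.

Step 1 — Angular frequency: ω = 2π·50 = 314.2 rad/s.
Step 2 — Transfer function: H(jω) = 1/(1 + jωRC).
Step 3 — Denominator: 1 + jωRC = 1 + j·314.2·3480·1.55e-07 = 1 + j0.1695.
Step 4 — H = 0.9721 - j0.1647.
Step 5 — Magnitude: |H| = 0.9859 (-0.1 dB); phase: φ = -9.6°.

|H| = 0.9859 (-0.1 dB), φ = -9.6°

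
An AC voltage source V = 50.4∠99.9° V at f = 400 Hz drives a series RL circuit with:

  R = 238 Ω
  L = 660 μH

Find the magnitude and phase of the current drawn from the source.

Step 1 — Angular frequency: ω = 2π·f = 2π·400 = 2513 rad/s.
Step 2 — Component impedances:
  R: Z = R = 238 Ω
  L: Z = jωL = j·2513·0.00066 = 0 + j1.659 Ω
Step 3 — Series combination: Z_total = R + L = 238 + j1.659 Ω = 238∠0.4° Ω.
Step 4 — Source phasor: V = 50.4∠99.9° V = -8.665 + j49.65 V.
Step 5 — Ohm's law: I = V / Z_total = (-8.665 + j49.65) / (238 + j1.659) = -0.03495 + j0.2089 A.
Step 6 — Convert to polar: |I| = 0.2118 A, ∠I = 99.5°.

I = 0.2118∠99.5° A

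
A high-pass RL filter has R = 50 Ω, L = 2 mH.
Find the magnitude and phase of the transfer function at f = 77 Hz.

Step 1 — Angular frequency: ω = 2π·77 = 483.8 rad/s.
Step 2 — Transfer function: H(jω) = jωL/(R + jωL).
Step 3 — Numerator jωL = j·0.9676; denominator R + jωL = 50 + j0.9676.
Step 4 — H = 0.0003744 + j0.01934.
Step 5 — Magnitude: |H| = 0.01935 (-34.3 dB); phase: φ = 88.9°.

|H| = 0.01935 (-34.3 dB), φ = 88.9°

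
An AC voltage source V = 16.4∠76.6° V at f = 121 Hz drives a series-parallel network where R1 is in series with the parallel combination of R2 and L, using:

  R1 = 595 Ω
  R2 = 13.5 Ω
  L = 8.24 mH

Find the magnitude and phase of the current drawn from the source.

Step 1 — Angular frequency: ω = 2π·f = 2π·121 = 760.3 rad/s.
Step 2 — Component impedances:
  R1: Z = R = 595 Ω
  R2: Z = R = 13.5 Ω
  L: Z = jωL = j·760.3·0.00824 = 0 + j6.265 Ω
Step 3 — Parallel branch: R2 || L = 1/(1/R2 + 1/L) = 2.392 + j5.155 Ω.
Step 4 — Series with R1: Z_total = R1 + (R2 || L) = 597.4 + j5.155 Ω = 597.4∠0.5° Ω.
Step 5 — Source phasor: V = 16.4∠76.6° V = 3.801 + j15.95 V.
Step 6 — Ohm's law: I = V / Z_total = (3.801 + j15.95) / (597.4 + j5.155) = 0.006592 + j0.02665 A.
Step 7 — Convert to polar: |I| = 0.02745 A, ∠I = 76.1°.

I = 0.02745∠76.1° A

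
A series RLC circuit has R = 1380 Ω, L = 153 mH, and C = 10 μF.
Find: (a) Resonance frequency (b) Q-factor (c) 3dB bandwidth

Step 1 — Resonance: ω₀ = 1/√(LC) = 1/√(0.153·1e-05) = 808.5 rad/s.
Step 2 — f₀ = ω₀/(2π) = 128.7 Hz.
Step 3 — Series Q: Q = ω₀L/R = 808.5·0.153/1380 = 0.08963.
Step 4 — Bandwidth: Δω = ω₀/Q = 9020 rad/s; BW = Δω/(2π) = 1436 Hz.

(a) f₀ = 128.7 Hz  (b) Q = 0.08963  (c) BW = 1436 Hz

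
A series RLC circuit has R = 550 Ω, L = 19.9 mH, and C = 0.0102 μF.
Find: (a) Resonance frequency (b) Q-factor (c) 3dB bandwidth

Step 1 — Resonance: ω₀ = 1/√(LC) = 1/√(0.0199·1.02e-08) = 7.019e+04 rad/s.
Step 2 — f₀ = ω₀/(2π) = 1.117e+04 Hz.
Step 3 — Series Q: Q = ω₀L/R = 7.019e+04·0.0199/550 = 2.54.
Step 4 — Bandwidth: Δω = ω₀/Q = 2.764e+04 rad/s; BW = Δω/(2π) = 4399 Hz.

(a) f₀ = 1.117e+04 Hz  (b) Q = 2.54  (c) BW = 4399 Hz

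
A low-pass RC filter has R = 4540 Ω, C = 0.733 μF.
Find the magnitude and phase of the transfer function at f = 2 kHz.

Step 1 — Angular frequency: ω = 2π·2000 = 1.257e+04 rad/s.
Step 2 — Transfer function: H(jω) = 1/(1 + jωRC).
Step 3 — Denominator: 1 + jωRC = 1 + j·1.257e+04·4540·7.33e-07 = 1 + j41.82.
Step 4 — H = 0.0005715 - j0.0239.
Step 5 — Magnitude: |H| = 0.02391 (-32.4 dB); phase: φ = -88.6°.

|H| = 0.02391 (-32.4 dB), φ = -88.6°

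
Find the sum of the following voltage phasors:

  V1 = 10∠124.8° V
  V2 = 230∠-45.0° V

Step 1 — Convert each phasor to rectangular form:
  V1 = 10·(cos(124.8°) + j·sin(124.8°)) = -5.707 + j8.211 V
  V2 = 230·(cos(-45.0°) + j·sin(-45.0°)) = 162.6 - j162.6 V
Step 2 — Sum components: V_total = 156.9 - j154.4 V.
Step 3 — Convert to polar: |V_total| = 220.2 V, ∠V_total = -44.5°.

V_total = 220.2∠-44.5° V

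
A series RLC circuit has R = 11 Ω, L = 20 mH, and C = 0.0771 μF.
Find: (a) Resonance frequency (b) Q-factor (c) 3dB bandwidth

Step 1 — Resonance: ω₀ = 1/√(LC) = 1/√(0.02·7.71e-08) = 2.547e+04 rad/s.
Step 2 — f₀ = ω₀/(2π) = 4053 Hz.
Step 3 — Series Q: Q = ω₀L/R = 2.547e+04·0.02/11 = 46.3.
Step 4 — Bandwidth: Δω = ω₀/Q = 550 rad/s; BW = Δω/(2π) = 87.54 Hz.

(a) f₀ = 4053 Hz  (b) Q = 46.3  (c) BW = 87.54 Hz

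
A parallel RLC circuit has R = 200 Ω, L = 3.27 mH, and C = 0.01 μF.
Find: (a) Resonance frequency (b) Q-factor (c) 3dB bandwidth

Step 1 — Resonance: ω₀ = 1/√(LC) = 1/√(0.00327·1e-08) = 1.749e+05 rad/s.
Step 2 — f₀ = ω₀/(2π) = 2.783e+04 Hz.
Step 3 — Parallel Q: Q = R/(ω₀L) = 200/(1.749e+05·0.00327) = 0.3497.
Step 4 — Bandwidth: Δω = ω₀/Q = 5e+05 rad/s; BW = Δω/(2π) = 7.958e+04 Hz.

(a) f₀ = 2.783e+04 Hz  (b) Q = 0.3497  (c) BW = 7.958e+04 Hz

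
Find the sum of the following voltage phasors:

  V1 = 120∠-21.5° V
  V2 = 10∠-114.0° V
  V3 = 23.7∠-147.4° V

Step 1 — Convert each phasor to rectangular form:
  V1 = 120·(cos(-21.5°) + j·sin(-21.5°)) = 111.7 - j43.98 V
  V2 = 10·(cos(-114.0°) + j·sin(-114.0°)) = -4.067 - j9.135 V
  V3 = 23.7·(cos(-147.4°) + j·sin(-147.4°)) = -19.97 - j12.77 V
Step 2 — Sum components: V_total = 87.62 - j65.88 V.
Step 3 — Convert to polar: |V_total| = 109.6 V, ∠V_total = -36.9°.

V_total = 109.6∠-36.9° V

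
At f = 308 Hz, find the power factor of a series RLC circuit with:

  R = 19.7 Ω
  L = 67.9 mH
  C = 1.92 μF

Step 1 — Angular frequency: ω = 2π·f = 2π·308 = 1935 rad/s.
Step 2 — Component impedances:
  R: Z = R = 19.7 Ω
  L: Z = jωL = j·1935·0.0679 = 0 + j131.4 Ω
  C: Z = 1/(jωC) = -j/(ω·C) = 0 - j269.1 Ω
Step 3 — Series combination: Z_total = R + L + C = 19.7 - j137.7 Ω = 139.1∠-81.9° Ω.
Step 4 — Power factor: PF = cos(φ) = Re(Z)/|Z| = 19.7/139.1 = 0.1416.
Step 5 — Type: Im(Z) = -137.7 ⇒ leading (phase φ = -81.9°).

PF = 0.1416 (leading, φ = -81.9°)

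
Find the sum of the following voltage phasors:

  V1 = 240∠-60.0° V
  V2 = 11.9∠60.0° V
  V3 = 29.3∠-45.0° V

Step 1 — Convert each phasor to rectangular form:
  V1 = 240·(cos(-60.0°) + j·sin(-60.0°)) = 120 - j207.8 V
  V2 = 11.9·(cos(60.0°) + j·sin(60.0°)) = 5.95 + j10.31 V
  V3 = 29.3·(cos(-45.0°) + j·sin(-45.0°)) = 20.72 - j20.72 V
Step 2 — Sum components: V_total = 146.7 - j218.3 V.
Step 3 — Convert to polar: |V_total| = 263 V, ∠V_total = -56.1°.

V_total = 263∠-56.1° V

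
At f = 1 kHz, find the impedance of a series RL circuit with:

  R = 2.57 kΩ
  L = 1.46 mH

Step 1 — Angular frequency: ω = 2π·f = 2π·1000 = 6283 rad/s.
Step 2 — Component impedances:
  R: Z = R = 2570 Ω
  L: Z = jωL = j·6283·0.00146 = 0 + j9.173 Ω
Step 3 — Series combination: Z_total = R + L = 2570 + j9.173 Ω = 2570∠0.2° Ω.

Z = 2570 + j9.173 Ω = 2570∠0.2° Ω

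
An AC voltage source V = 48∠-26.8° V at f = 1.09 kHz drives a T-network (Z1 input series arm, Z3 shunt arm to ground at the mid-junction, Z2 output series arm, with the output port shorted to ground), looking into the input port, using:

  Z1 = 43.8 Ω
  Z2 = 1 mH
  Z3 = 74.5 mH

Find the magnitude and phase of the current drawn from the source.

Step 1 — Angular frequency: ω = 2π·f = 2π·1090 = 6849 rad/s.
Step 2 — Component impedances:
  Z1: Z = R = 43.8 Ω
  Z2: Z = jωL = j·6849·0.001 = 0 + j6.849 Ω
  Z3: Z = jωL = j·6849·0.0745 = 0 + j510.2 Ω
Step 3 — With the output port shorted to ground, the output series arm Z2 runs from the junction to ground; the shunt arm Z3 also runs from the junction to ground. They appear in parallel: Z3 || Z2 = 0 + j6.758 Ω.
Step 4 — Series with input arm Z1: Z_in = Z1 + (Z3 || Z2) = 43.8 + j6.758 Ω = 44.32∠8.8° Ω.
Step 5 — Source phasor: V = 48∠-26.8° V = 42.84 - j21.64 V.
Step 6 — Ohm's law: I = V / Z_total = (42.84 - j21.64) / (43.8 + j6.758) = 0.881 - j0.63 A.
Step 7 — Convert to polar: |I| = 1.083 A, ∠I = -35.6°.

I = 1.083∠-35.6° A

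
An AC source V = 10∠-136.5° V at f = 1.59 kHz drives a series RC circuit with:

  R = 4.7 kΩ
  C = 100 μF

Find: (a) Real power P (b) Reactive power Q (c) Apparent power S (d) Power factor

Step 1 — Angular frequency: ω = 2π·f = 2π·1590 = 9990 rad/s.
Step 2 — Component impedances:
  R: Z = R = 4700 Ω
  C: Z = 1/(jωC) = -j/(ω·C) = 0 - j1.001 Ω
Step 3 — Series combination: Z_total = R + C = 4700 - j1.001 Ω = 4700∠-0.0° Ω.
Step 4 — Source phasor: V = 10∠-136.5° V = -7.254 - j6.884 V.
Step 5 — Current: I = V / Z = -0.001543 - j0.001465 A = 0.002128∠-136.5° A.
Step 6 — Complex power: S = V·I* = 0.02128 - j4.531e-06 VA.
Step 7 — Real power: P = Re(S) = 0.02128 W.
Step 8 — Reactive power: Q = Im(S) = -4.531e-06 VAR.
Step 9 — Apparent power: |S| = 0.02128 VA.
Step 10 — Power factor: PF = P/|S| = 1 (leading).

(a) P = 0.02128 W  (b) Q = -4.531e-06 VAR  (c) S = 0.02128 VA  (d) PF = 1 (leading)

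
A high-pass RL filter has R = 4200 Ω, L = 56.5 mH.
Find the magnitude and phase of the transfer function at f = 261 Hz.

Step 1 — Angular frequency: ω = 2π·261 = 1640 rad/s.
Step 2 — Transfer function: H(jω) = jωL/(R + jωL).
Step 3 — Numerator jωL = j·92.65; denominator R + jωL = 4200 + j92.65.
Step 4 — H = 0.0004864 + j0.02205.
Step 5 — Magnitude: |H| = 0.02206 (-33.1 dB); phase: φ = 88.7°.

|H| = 0.02206 (-33.1 dB), φ = 88.7°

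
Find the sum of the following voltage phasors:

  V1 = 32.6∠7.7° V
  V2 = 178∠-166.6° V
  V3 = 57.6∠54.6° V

Step 1 — Convert each phasor to rectangular form:
  V1 = 32.6·(cos(7.7°) + j·sin(7.7°)) = 32.31 + j4.368 V
  V2 = 178·(cos(-166.6°) + j·sin(-166.6°)) = -173.2 - j41.25 V
  V3 = 57.6·(cos(54.6°) + j·sin(54.6°)) = 33.37 + j46.95 V
Step 2 — Sum components: V_total = -107.5 + j10.07 V.
Step 3 — Convert to polar: |V_total| = 108 V, ∠V_total = 174.6°.

V_total = 108∠174.6° V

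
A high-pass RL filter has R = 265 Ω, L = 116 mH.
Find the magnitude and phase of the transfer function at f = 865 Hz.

Step 1 — Angular frequency: ω = 2π·865 = 5435 rad/s.
Step 2 — Transfer function: H(jω) = jωL/(R + jωL).
Step 3 — Numerator jωL = j·630.5; denominator R + jωL = 265 + j630.5.
Step 4 — H = 0.8498 + j0.3572.
Step 5 — Magnitude: |H| = 0.9219 (-0.7 dB); phase: φ = 22.8°.

|H| = 0.9219 (-0.7 dB), φ = 22.8°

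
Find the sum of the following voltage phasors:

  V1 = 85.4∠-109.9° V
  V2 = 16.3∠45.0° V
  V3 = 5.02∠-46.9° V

Step 1 — Convert each phasor to rectangular form:
  V1 = 85.4·(cos(-109.9°) + j·sin(-109.9°)) = -29.07 - j80.3 V
  V2 = 16.3·(cos(45.0°) + j·sin(45.0°)) = 11.53 + j11.53 V
  V3 = 5.02·(cos(-46.9°) + j·sin(-46.9°)) = 3.43 - j3.665 V
Step 2 — Sum components: V_total = -14.11 - j72.44 V.
Step 3 — Convert to polar: |V_total| = 73.8 V, ∠V_total = -101.0°.

V_total = 73.8∠-101.0° V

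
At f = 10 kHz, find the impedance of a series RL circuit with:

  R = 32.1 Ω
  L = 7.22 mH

Step 1 — Angular frequency: ω = 2π·f = 2π·1e+04 = 6.283e+04 rad/s.
Step 2 — Component impedances:
  R: Z = R = 32.1 Ω
  L: Z = jωL = j·6.283e+04·0.00722 = 0 + j453.6 Ω
Step 3 — Series combination: Z_total = R + L = 32.1 + j453.6 Ω = 454.8∠86.0° Ω.

Z = 32.1 + j453.6 Ω = 454.8∠86.0° Ω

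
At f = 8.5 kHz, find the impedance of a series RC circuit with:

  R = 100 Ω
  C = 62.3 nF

Step 1 — Angular frequency: ω = 2π·f = 2π·8500 = 5.341e+04 rad/s.
Step 2 — Component impedances:
  R: Z = R = 100 Ω
  C: Z = 1/(jωC) = -j/(ω·C) = 0 - j300.5 Ω
Step 3 — Series combination: Z_total = R + C = 100 - j300.5 Ω = 316.7∠-71.6° Ω.

Z = 100 - j300.5 Ω = 316.7∠-71.6° Ω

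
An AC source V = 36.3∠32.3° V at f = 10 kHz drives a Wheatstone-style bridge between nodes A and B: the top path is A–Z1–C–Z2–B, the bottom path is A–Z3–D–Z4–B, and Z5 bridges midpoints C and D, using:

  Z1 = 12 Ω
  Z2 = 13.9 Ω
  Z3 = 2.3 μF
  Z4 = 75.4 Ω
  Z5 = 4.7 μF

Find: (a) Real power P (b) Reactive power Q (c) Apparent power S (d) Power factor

Step 1 — Angular frequency: ω = 2π·f = 2π·1e+04 = 6.283e+04 rad/s.
Step 2 — Component impedances:
  Z1: Z = R = 12 Ω
  Z2: Z = R = 13.9 Ω
  Z3: Z = 1/(jωC) = -j/(ω·C) = 0 - j6.92 Ω
  Z4: Z = R = 75.4 Ω
  Z5: Z = 1/(jωC) = -j/(ω·C) = 0 - j3.386 Ω
Step 3 — Bridge requires nodal analysis (the Z5 bridge couples midpoints C and D, so the two paths cannot be reduced to a simple series/parallel combination). Setting node B to ground and injecting 1 A at node A, the 3-node admittance system at A, C, D solves to V_A = Z_AB = 16.32 - j5.342 Ω = 17.17∠-18.1° Ω.
Step 4 — Source phasor: V = 36.3∠32.3° V = 30.68 + j19.4 V.
Step 5 — Current: I = V / Z = 1.347 + j1.63 A = 2.114∠50.4° A.
Step 6 — Complex power: S = V·I* = 72.93 - j23.88 VA.
Step 7 — Real power: P = Re(S) = 72.93 W.
Step 8 — Reactive power: Q = Im(S) = -23.88 VAR.
Step 9 — Apparent power: |S| = 76.74 VA.
Step 10 — Power factor: PF = P/|S| = 0.9504 (leading).

(a) P = 72.93 W  (b) Q = -23.88 VAR  (c) S = 76.74 VA  (d) PF = 0.9504 (leading)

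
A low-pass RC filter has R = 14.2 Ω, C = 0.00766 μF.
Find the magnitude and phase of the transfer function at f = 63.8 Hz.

Step 1 — Angular frequency: ω = 2π·63.8 = 400.9 rad/s.
Step 2 — Transfer function: H(jω) = 1/(1 + jωRC).
Step 3 — Denominator: 1 + jωRC = 1 + j·400.9·14.2·7.66e-09 = 1 + j4.36e-05.
Step 4 — H = 1 - j4.36e-05.
Step 5 — Magnitude: |H| = 1 (-0.0 dB); phase: φ = -0.0°.

|H| = 1 (-0.0 dB), φ = -0.0°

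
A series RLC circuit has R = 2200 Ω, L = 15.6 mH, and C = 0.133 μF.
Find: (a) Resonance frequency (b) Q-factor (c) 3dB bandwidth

Step 1 — Resonance: ω₀ = 1/√(LC) = 1/√(0.0156·1.33e-07) = 2.195e+04 rad/s.
Step 2 — f₀ = ω₀/(2π) = 3494 Hz.
Step 3 — Series Q: Q = ω₀L/R = 2.195e+04·0.0156/2200 = 0.1557.
Step 4 — Bandwidth: Δω = ω₀/Q = 1.41e+05 rad/s; BW = Δω/(2π) = 2.244e+04 Hz.

(a) f₀ = 3494 Hz  (b) Q = 0.1557  (c) BW = 2.244e+04 Hz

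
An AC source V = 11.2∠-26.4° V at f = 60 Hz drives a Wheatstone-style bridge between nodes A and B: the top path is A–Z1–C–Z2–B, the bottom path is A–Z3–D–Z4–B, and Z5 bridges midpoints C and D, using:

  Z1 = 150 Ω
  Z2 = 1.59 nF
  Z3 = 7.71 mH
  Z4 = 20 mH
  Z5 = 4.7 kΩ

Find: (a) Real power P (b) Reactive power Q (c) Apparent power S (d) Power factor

Step 1 — Angular frequency: ω = 2π·f = 2π·60 = 377 rad/s.
Step 2 — Component impedances:
  Z1: Z = R = 150 Ω
  Z2: Z = 1/(jωC) = -j/(ω·C) = 0 - j1.668e+06 Ω
  Z3: Z = jωL = j·377·0.00771 = 0 + j2.907 Ω
  Z4: Z = jωL = j·377·0.02 = 0 + j7.54 Ω
  Z5: Z = R = 4700 Ω
Step 3 — Bridge requires nodal analysis (the Z5 bridge couples midpoints C and D, so the two paths cannot be reduced to a simple series/parallel combination). Setting node B to ground and injecting 1 A at node A, the 3-node admittance system at A, C, D solves to V_A = Z_AB = 0.001742 + j10.45 Ω = 10.45∠90.0° Ω.
Step 4 — Source phasor: V = 11.2∠-26.4° V = 10.03 - j4.98 V.
Step 5 — Current: I = V / Z = -0.4765 - j0.9604 A = 1.072∠-116.4° A.
Step 6 — Complex power: S = V·I* = 0.002002 + j12.01 VA.
Step 7 — Real power: P = Re(S) = 0.002002 W.
Step 8 — Reactive power: Q = Im(S) = 12.01 VAR.
Step 9 — Apparent power: |S| = 12.01 VA.
Step 10 — Power factor: PF = P/|S| = 0.0001667 (lagging).

(a) P = 0.002002 W  (b) Q = 12.01 VAR  (c) S = 12.01 VA  (d) PF = 0.0001667 (lagging)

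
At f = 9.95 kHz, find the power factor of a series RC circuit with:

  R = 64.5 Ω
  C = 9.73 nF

Step 1 — Angular frequency: ω = 2π·f = 2π·9950 = 6.252e+04 rad/s.
Step 2 — Component impedances:
  R: Z = R = 64.5 Ω
  C: Z = 1/(jωC) = -j/(ω·C) = 0 - j1644 Ω
Step 3 — Series combination: Z_total = R + C = 64.5 - j1644 Ω = 1645∠-87.8° Ω.
Step 4 — Power factor: PF = cos(φ) = Re(Z)/|Z| = 64.5/1645 = 0.03921.
Step 5 — Type: Im(Z) = -1644 ⇒ leading (phase φ = -87.8°).

PF = 0.03921 (leading, φ = -87.8°)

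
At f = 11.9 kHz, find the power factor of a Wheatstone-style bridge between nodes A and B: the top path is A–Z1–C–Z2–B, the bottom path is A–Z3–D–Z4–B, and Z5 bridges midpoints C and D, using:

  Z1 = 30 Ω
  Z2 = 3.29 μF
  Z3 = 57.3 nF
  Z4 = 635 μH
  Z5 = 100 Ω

Step 1 — Angular frequency: ω = 2π·f = 2π·1.19e+04 = 7.477e+04 rad/s.
Step 2 — Component impedances:
  Z1: Z = R = 30 Ω
  Z2: Z = 1/(jωC) = -j/(ω·C) = 0 - j4.065 Ω
  Z3: Z = 1/(jωC) = -j/(ω·C) = 0 - j233.4 Ω
  Z4: Z = jωL = j·7.477e+04·0.000635 = 0 + j47.48 Ω
  Z5: Z = R = 100 Ω
Step 3 — Bridge requires nodal analysis (the Z5 bridge couples midpoints C and D, so the two paths cannot be reduced to a simple series/parallel combination). Setting node B to ground and injecting 1 A at node A, the 3-node admittance system at A, C, D solves to V_A = Z_AB = 28.3 - j7.768 Ω = 29.35∠-15.3° Ω.
Step 4 — Power factor: PF = cos(φ) = Re(Z)/|Z| = 28.3/29.347 = 0.9643.
Step 5 — Type: Im(Z) = -7.768 ⇒ leading (phase φ = -15.3°).

PF = 0.9643 (leading, φ = -15.3°)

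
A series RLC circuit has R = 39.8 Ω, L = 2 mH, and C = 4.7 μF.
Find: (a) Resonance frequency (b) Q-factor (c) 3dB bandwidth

Step 1 — Resonance condition Im(Z)=0 gives ω₀ = 1/√(LC).
Step 2 — ω₀ = 1/√(0.002·4.7e-06) = 1.031e+04 rad/s.
Step 3 — f₀ = ω₀/(2π) = 1642 Hz.
Step 4 — Series Q: Q = ω₀L/R = 1.031e+04·0.002/39.8 = 0.5183.
Step 5 — 3dB bandwidth: Δω = ω₀/Q = 1.99e+04 rad/s; BW = Δω/(2π) = 3167 Hz.

(a) f₀ = 1642 Hz  (b) Q = 0.5183  (c) BW = 3167 Hz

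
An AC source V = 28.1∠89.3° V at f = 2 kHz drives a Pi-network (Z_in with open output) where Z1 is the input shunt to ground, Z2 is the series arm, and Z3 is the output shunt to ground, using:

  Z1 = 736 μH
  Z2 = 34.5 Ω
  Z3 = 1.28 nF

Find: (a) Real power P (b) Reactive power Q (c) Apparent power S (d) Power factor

Step 1 — Angular frequency: ω = 2π·f = 2π·2000 = 1.257e+04 rad/s.
Step 2 — Component impedances:
  Z1: Z = jωL = j·1.257e+04·0.000736 = 0 + j9.249 Ω
  Z2: Z = R = 34.5 Ω
  Z3: Z = 1/(jωC) = -j/(ω·C) = 0 - j6.217e+04 Ω
Step 3 — With open output, the series arm Z2 and the output shunt Z3 appear in series to ground: Z2 + Z3 = 34.5 - j6.217e+04 Ω.
Step 4 — Parallel with input shunt Z1: Z_in = Z1 || (Z2 + Z3) = 7.638e-07 + j9.25 Ω = 9.25∠90.0° Ω.
Step 5 — Source phasor: V = 28.1∠89.3° V = 0.3433 + j28.1 V.
Step 6 — Current: I = V / Z = 3.038 - j0.03711 A = 3.038∠-0.7° A.
Step 7 — Complex power: S = V·I* = 7.048e-06 + j85.36 VA.
Step 8 — Real power: P = Re(S) = 7.048e-06 W.
Step 9 — Reactive power: Q = Im(S) = 85.36 VAR.
Step 10 — Apparent power: |S| = 85.36 VA.
Step 11 — Power factor: PF = P/|S| = 8.257e-08 (lagging).

(a) P = 7.048e-06 W  (b) Q = 85.36 VAR  (c) S = 85.36 VA  (d) PF = 8.257e-08 (lagging)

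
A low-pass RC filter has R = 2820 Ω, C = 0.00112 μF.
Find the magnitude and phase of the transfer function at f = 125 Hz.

Step 1 — Angular frequency: ω = 2π·125 = 785.4 rad/s.
Step 2 — Transfer function: H(jω) = 1/(1 + jωRC).
Step 3 — Denominator: 1 + jωRC = 1 + j·785.4·2820·1.12e-09 = 1 + j0.002481.
Step 4 — H = 1 - j0.002481.
Step 5 — Magnitude: |H| = 1 (-0.0 dB); phase: φ = -0.1°.

|H| = 1 (-0.0 dB), φ = -0.1°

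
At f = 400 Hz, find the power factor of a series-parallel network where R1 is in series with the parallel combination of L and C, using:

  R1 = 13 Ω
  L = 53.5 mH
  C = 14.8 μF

Step 1 — Angular frequency: ω = 2π·f = 2π·400 = 2513 rad/s.
Step 2 — Component impedances:
  R1: Z = R = 13 Ω
  L: Z = jωL = j·2513·0.0535 = 0 + j134.5 Ω
  C: Z = 1/(jωC) = -j/(ω·C) = 0 - j26.88 Ω
Step 3 — Parallel branch: L || C = 1/(1/L + 1/C) = 0 - j33.6 Ω.
Step 4 — Series with R1: Z_total = R1 + (L || C) = 13 - j33.6 Ω = 36.03∠-68.8° Ω.
Step 5 — Power factor: PF = cos(φ) = Re(Z)/|Z| = 13/36.03 = 0.3608.
Step 6 — Type: Im(Z) = -33.6 ⇒ leading (phase φ = -68.8°).

PF = 0.3608 (leading, φ = -68.8°)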